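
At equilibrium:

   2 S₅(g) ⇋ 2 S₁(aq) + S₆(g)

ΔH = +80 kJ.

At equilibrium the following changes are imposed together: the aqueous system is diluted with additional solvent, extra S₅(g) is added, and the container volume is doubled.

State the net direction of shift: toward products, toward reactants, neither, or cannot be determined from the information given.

cannot be determined

Dilution lowers every aqueous concentration by the same factor. Δn_aq = 2 − 0 = +2, so the system shifts toward the side with more dissolved moles — to the right.
Adding S₅ (g), a reactant, drives the reaction to the right.
Gas moles: reactants 2, products 1 (Δn_gas = -1). Expansion shifts the system toward the side with more moles of gas — to the left.
The individual effects push in opposite directions; without quantitative information the net direction cannot be determined.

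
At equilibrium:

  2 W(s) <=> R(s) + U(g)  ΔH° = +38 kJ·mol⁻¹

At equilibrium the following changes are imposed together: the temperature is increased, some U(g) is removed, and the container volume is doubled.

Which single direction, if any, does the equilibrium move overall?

The forward reaction is endothermic. Raising T favours the endothermic direction — shift to the right.
Removing U (g), a product, drives the reaction to the right.
Gas moles: reactants 0, products 1 (Δn_gas = +1). Expansion shifts the system toward the side with more moles of gas — to the right.
All effects act in the same direction — net shift to the right.

right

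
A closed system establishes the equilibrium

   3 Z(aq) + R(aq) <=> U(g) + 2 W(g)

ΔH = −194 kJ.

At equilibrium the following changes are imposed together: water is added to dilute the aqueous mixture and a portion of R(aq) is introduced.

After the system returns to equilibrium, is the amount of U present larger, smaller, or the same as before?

cannot be determined

Dilution lowers every aqueous concentration by the same factor. Δn_aq = 0 − 4 = -4, so the system shifts toward the side with more dissolved moles — to the left.
Adding R (aq), a reactant, drives the reaction to the right.
The two effects oppose each other, so the net shift — and hence the change in U — cannot be determined from the given information.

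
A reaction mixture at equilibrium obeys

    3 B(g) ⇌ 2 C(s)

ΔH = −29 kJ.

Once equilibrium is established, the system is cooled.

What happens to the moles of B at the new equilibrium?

The forward reaction is exothermic. Lowering T favours the exothermic direction — shift to the right.
The net shift is to the right. B is a reactant, so its amount decreases.

decreases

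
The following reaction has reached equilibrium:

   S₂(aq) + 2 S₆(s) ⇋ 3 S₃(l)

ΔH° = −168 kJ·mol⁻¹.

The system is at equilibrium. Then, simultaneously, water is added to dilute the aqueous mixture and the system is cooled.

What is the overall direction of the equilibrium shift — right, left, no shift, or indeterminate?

Dilution lowers every aqueous concentration by the same factor. Δn_aq = 0 − 1 = -1, so the system shifts toward the side with more dissolved moles — to the left.
The forward reaction is exothermic. Lowering T favours the exothermic direction — shift to the right.
The individual effects push in opposite directions; without quantitative information the net direction cannot be determined.

cannot be determined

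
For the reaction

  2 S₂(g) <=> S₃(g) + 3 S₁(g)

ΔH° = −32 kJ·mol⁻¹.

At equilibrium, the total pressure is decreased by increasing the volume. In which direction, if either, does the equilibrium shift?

right

Gas moles: reactants 2, products 4 (Δn_gas = +2). Expansion shifts the system toward the side with more moles of gas — to the right.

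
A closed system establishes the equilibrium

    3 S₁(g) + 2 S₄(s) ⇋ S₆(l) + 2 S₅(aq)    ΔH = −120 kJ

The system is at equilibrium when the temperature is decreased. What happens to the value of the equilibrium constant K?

increases

K depends on temperature via the van 't Hoff relation. The forward reaction is exothermic, so lowering T increases K.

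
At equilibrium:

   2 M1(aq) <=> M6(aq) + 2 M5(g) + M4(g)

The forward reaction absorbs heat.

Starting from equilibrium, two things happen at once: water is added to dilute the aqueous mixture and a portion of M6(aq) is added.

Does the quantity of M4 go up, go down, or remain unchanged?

decreases

Dilution lowers every aqueous concentration by the same factor. Δn_aq = 1 − 2 = -1, so the system shifts toward the side with more dissolved moles — to the left.
Adding M6 (aq), a product, drives the reaction to the left.
The net shift is to the left. M4 is a product, so its amount decreases.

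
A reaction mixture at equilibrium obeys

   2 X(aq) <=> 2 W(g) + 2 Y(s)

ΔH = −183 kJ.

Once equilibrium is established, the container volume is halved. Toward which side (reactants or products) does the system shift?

Gas moles: reactants 0, products 2 (Δn_gas = +2). Compression shifts the system toward the side with fewer moles of gas — to the left.

left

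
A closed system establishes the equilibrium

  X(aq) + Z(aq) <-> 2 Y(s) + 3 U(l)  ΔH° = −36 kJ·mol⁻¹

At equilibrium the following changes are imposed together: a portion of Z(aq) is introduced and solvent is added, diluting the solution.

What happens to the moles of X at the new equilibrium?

cannot be determined

Adding Z (aq), a reactant, drives the reaction to the right.
Dilution lowers every aqueous concentration by the same factor. Δn_aq = 0 − 2 = -2, so the system shifts toward the side with more dissolved moles — to the left.
The two effects oppose each other, so the net shift — and hence the change in X — cannot be determined from the given information.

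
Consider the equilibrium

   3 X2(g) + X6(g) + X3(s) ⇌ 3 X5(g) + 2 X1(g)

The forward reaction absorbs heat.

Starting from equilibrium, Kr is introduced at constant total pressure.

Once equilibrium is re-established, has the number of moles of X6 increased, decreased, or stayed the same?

decreases

Adding inert gas at constant total pressure expands the volume and lowers every reacting partial pressure. With Δn_gas = 5 − 4 = +1, Q moves away from K toward the side with fewer gas moles, so the system shifts toward the side with more gas moles — to the right.
The net shift is to the right. X6 is a reactant, so its amount decreases.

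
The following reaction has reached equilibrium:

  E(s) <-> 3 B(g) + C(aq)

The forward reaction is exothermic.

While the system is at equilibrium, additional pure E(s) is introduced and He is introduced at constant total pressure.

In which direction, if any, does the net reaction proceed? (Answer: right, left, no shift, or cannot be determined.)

right

E is a pure solid; its activity is 1 regardless of amount, so Q is unaffected — no shift from this change.
Adding inert gas at constant total pressure expands the volume and lowers every reacting partial pressure. With Δn_gas = 3 − 0 = +3, Q moves away from K toward the side with fewer gas moles, so the system shifts toward the side with more gas moles — to the right.
Only the nonzero effect(s) matter; the net shift is to the right.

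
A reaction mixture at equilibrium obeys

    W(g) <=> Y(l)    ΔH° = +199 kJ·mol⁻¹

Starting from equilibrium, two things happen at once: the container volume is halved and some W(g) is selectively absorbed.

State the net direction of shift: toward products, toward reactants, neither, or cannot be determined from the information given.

Gas moles: reactants 1, products 0 (Δn_gas = -1). Compression shifts the system toward the side with fewer moles of gas — to the right.
Removing W (g), a reactant, drives the reaction to the left.
The individual effects push in opposite directions; without quantitative information the net direction cannot be determined.

cannot be determined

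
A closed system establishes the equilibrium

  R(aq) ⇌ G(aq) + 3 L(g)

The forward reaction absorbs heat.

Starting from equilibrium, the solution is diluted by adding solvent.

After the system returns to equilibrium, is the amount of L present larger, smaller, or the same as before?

unchanged

Dilution scales every aqueous concentration by the same factor. Δn_aq = 1 − 1 = 0, so Q is unchanged — no shift.
No net shift occurs, so the amount of L is unchanged.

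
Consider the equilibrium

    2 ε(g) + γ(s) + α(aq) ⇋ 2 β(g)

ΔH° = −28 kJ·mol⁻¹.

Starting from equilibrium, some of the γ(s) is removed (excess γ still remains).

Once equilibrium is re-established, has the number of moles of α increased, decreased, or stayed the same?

unchanged

γ is a pure solid; its activity is 1 regardless of amount, so Q is unaffected — no shift from this change.
No net shift occurs, so the amount of α is unchanged.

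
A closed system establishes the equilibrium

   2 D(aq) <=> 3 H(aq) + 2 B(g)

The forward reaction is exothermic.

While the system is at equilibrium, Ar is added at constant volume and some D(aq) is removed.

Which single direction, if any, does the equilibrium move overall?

left

At constant volume, adding an inert gas leaves every reacting species' partial pressure unchanged, so Q is unchanged — no shift from this change.
Removing D (aq), a reactant, drives the reaction to the left.
Only the nonzero effect(s) matter; the net shift is to the left.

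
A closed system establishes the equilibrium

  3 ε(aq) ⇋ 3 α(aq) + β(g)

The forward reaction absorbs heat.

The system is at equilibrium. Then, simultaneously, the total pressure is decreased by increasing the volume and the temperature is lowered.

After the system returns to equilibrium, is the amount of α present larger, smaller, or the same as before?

Gas moles: reactants 0, products 1 (Δn_gas = +1). Expansion shifts the system toward the side with more moles of gas — to the right.
The forward reaction is endothermic. Lowering T favours the exothermic direction — shift to the left.
The two effects oppose each other, so the net shift — and hence the change in α — cannot be determined from the given information.

cannot be determined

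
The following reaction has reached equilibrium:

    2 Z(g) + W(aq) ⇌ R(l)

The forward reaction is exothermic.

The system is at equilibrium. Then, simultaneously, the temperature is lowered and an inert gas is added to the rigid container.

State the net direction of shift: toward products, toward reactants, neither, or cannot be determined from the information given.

The forward reaction is exothermic. Lowering T favours the exothermic direction — shift to the right.
At constant volume, adding an inert gas leaves every reacting species' partial pressure unchanged, so Q is unchanged — no shift from this change.
Only the nonzero effect(s) matter; the net shift is to the right.

right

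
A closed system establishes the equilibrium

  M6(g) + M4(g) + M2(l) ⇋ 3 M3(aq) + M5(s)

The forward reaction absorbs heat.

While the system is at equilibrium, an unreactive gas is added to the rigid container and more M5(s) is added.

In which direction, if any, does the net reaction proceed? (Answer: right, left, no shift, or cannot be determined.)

no shift

At constant volume, adding an inert gas leaves every reacting species' partial pressure unchanged, so Q is unchanged — no shift from this change.
M5 is a pure solid; its activity is 1 regardless of amount, so Q is unaffected — no shift from this change.
None of the changes alters Q relative to K, so there is no net shift.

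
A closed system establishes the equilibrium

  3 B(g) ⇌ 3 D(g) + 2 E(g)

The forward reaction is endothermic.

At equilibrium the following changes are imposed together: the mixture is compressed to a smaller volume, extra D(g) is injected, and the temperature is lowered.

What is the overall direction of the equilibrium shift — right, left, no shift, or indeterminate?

left

Gas moles: reactants 3, products 5 (Δn_gas = +2). Compression shifts the system toward the side with fewer moles of gas — to the left.
Adding D (g), a product, drives the reaction to the left.
The forward reaction is endothermic. Lowering T favours the exothermic direction — shift to the left.
All effects act in the same direction — net shift to the left.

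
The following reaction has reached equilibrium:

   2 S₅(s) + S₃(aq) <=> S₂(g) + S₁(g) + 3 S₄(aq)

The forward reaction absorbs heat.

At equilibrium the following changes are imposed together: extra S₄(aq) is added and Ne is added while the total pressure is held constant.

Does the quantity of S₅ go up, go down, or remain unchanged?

Adding S₄ (aq), a product, drives the reaction to the left.
Adding inert gas at constant total pressure expands the volume and lowers every reacting partial pressure. With Δn_gas = 2 − 0 = +2, Q moves away from K toward the side with fewer gas moles, so the system shifts toward the side with more gas moles — to the right.
The two effects oppose each other, so the net shift — and hence the change in S₅ — cannot be determined from the given information.

cannot be determined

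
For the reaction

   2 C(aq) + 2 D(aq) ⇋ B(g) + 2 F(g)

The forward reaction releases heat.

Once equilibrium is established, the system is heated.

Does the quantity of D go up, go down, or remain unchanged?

increases

The forward reaction is exothermic. Raising T favours the endothermic direction — shift to the left.
The net shift is to the left. D is a reactant, so its amount increases.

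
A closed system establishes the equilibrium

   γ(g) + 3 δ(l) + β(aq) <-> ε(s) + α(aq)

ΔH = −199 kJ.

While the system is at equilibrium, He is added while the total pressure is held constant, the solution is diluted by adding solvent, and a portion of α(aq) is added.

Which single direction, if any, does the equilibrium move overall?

Adding inert gas at constant total pressure expands the volume and lowers every reacting partial pressure. With Δn_gas = 0 − 1 = -1, Q moves away from K toward the side with fewer gas moles, so the system shifts toward the side with more gas moles — to the left.
Dilution scales every aqueous concentration by the same factor. Δn_aq = 1 − 1 = 0, so Q is unchanged — no shift.
Adding α (aq), a product, drives the reaction to the left.
Only the nonzero effect(s) matter; the net shift is to the left.

left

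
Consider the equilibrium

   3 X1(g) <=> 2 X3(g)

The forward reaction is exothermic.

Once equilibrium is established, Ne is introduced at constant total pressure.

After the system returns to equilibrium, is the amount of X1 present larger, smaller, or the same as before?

increases

Adding inert gas at constant total pressure expands the volume and lowers every reacting partial pressure. With Δn_gas = 2 − 3 = -1, Q moves away from K toward the side with fewer gas moles, so the system shifts toward the side with more gas moles — to the left.
The net shift is to the left. X1 is a reactant, so its amount increases.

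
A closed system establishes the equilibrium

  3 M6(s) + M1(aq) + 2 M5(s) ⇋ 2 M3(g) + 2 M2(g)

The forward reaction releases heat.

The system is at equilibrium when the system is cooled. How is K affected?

increases

K depends on temperature via the van 't Hoff relation. The forward reaction is exothermic, so lowering T increases K.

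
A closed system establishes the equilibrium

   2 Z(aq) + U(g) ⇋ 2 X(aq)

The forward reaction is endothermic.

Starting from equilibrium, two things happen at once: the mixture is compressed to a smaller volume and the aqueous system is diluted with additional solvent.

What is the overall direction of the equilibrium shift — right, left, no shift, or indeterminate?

right

Gas moles: reactants 1, products 0 (Δn_gas = -1). Compression shifts the system toward the side with fewer moles of gas — to the right.
Dilution scales every aqueous concentration by the same factor. Δn_aq = 2 − 2 = 0, so Q is unchanged — no shift.
Only the nonzero effect(s) matter; the net shift is to the right.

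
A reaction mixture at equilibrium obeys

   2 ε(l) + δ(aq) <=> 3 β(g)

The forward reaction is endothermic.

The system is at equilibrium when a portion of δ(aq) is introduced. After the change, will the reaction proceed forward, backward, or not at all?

Adding δ (aq), a reactant, drives the reaction to the right.

right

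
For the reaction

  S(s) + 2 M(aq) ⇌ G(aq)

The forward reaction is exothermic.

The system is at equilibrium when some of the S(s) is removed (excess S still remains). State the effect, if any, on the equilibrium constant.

The equilibrium constant depends only on temperature. This perturbation changes neither the position of equilibrium nor K.

unchanged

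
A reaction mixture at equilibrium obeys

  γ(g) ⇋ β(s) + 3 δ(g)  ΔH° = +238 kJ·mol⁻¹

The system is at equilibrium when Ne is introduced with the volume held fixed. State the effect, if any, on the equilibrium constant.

The equilibrium constant depends only on temperature. This perturbation changes neither the position of equilibrium nor K.

unchanged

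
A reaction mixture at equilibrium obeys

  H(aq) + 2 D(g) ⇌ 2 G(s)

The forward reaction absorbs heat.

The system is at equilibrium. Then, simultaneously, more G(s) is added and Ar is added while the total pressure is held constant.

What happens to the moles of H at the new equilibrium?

increases

G is a pure solid; its activity is 1 regardless of amount, so Q is unaffected — no shift from this change.
Adding inert gas at constant total pressure expands the volume and lowers every reacting partial pressure. With Δn_gas = 0 − 2 = -2, Q moves away from K toward the side with fewer gas moles, so the system shifts toward the side with more gas moles — to the left.
The net shift is to the left. H is a reactant, so its amount increases.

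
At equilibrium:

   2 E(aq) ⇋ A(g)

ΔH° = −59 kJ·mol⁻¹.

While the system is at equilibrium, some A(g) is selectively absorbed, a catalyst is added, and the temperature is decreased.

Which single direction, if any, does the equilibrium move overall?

Removing A (g), a product, drives the reaction to the right.
A catalyst speeds both forward and reverse rates equally; it changes neither Q nor K — no shift from this change.
The forward reaction is exothermic. Lowering T favours the exothermic direction — shift to the right.
Only the nonzero effect(s) matter; the net shift is to the right.

right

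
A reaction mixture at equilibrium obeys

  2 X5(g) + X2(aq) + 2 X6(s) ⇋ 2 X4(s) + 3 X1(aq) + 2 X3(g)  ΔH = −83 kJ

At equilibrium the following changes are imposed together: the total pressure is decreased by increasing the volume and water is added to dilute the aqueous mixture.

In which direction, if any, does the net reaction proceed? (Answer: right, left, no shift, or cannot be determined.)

right

Gas moles: reactants 2, products 2. Δn_gas = 0, so a volume change leaves Q equal to K — no shift from this change.
Dilution lowers every aqueous concentration by the same factor. Δn_aq = 3 − 1 = +2, so the system shifts toward the side with more dissolved moles — to the right.
Only the nonzero effect(s) matter; the net shift is to the right.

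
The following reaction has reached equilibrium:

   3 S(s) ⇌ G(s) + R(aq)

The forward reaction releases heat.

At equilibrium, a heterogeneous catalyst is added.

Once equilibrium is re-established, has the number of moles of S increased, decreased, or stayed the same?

unchanged

A catalyst speeds both forward and reverse rates equally; it changes neither Q nor K — no shift from this change.
No net shift occurs, so the amount of S is unchanged.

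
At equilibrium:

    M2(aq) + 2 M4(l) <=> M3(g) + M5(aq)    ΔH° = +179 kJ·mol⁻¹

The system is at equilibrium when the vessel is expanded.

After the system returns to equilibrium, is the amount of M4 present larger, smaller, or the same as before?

decreases

Gas moles: reactants 0, products 1 (Δn_gas = +1). Expansion shifts the system toward the side with more moles of gas — to the right.
The net shift is to the right. M4 is a reactant, so its amount decreases.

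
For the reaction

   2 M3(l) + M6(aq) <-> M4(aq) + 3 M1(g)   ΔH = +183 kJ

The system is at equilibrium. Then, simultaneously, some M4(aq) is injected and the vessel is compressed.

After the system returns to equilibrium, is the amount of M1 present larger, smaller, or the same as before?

decreases

Adding M4 (aq), a product, drives the reaction to the left.
Gas moles: reactants 0, products 3 (Δn_gas = +3). Compression shifts the system toward the side with fewer moles of gas — to the left.
The net shift is to the left. M1 is a product, so its amount decreases.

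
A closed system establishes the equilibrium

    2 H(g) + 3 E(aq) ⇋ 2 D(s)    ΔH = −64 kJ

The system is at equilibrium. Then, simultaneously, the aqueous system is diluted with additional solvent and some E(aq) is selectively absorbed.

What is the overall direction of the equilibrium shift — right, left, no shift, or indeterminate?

Dilution lowers every aqueous concentration by the same factor. Δn_aq = 0 − 3 = -3, so the system shifts toward the side with more dissolved moles — to the left.
Removing E (aq), a reactant, drives the reaction to the left.
All effects act in the same direction — net shift to the left.

left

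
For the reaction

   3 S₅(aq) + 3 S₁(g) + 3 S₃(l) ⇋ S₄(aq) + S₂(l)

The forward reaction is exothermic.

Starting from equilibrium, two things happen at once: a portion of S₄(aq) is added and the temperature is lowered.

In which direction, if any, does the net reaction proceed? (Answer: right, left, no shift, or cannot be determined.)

Adding S₄ (aq), a product, drives the reaction to the left.
The forward reaction is exothermic. Lowering T favours the exothermic direction — shift to the right.
The individual effects push in opposite directions; without quantitative information the net direction cannot be determined.

cannot be determined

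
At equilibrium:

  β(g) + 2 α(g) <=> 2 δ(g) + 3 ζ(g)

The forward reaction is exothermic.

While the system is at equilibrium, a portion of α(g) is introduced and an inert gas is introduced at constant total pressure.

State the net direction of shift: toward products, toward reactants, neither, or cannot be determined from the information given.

right

Adding α (g), a reactant, drives the reaction to the right.
Adding inert gas at constant total pressure expands the volume and lowers every reacting partial pressure. With Δn_gas = 5 − 3 = +2, Q moves away from K toward the side with fewer gas moles, so the system shifts toward the side with more gas moles — to the right.
All effects act in the same direction — net shift to the right.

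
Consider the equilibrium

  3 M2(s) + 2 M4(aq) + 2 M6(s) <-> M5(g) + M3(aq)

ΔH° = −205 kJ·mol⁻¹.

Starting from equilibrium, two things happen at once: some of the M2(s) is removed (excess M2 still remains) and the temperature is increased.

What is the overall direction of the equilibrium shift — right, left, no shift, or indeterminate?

M2 is a pure solid; its activity is 1 regardless of amount, so Q is unaffected — no shift from this change.
The forward reaction is exothermic. Raising T favours the endothermic direction — shift to the left.
Only the nonzero effect(s) matter; the net shift is to the left.

left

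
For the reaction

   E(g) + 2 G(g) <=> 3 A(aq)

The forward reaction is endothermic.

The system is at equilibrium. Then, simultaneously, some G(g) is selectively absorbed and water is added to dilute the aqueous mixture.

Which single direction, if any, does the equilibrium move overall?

cannot be determined

Removing G (g), a reactant, drives the reaction to the left.
Dilution lowers every aqueous concentration by the same factor. Δn_aq = 3 − 0 = +3, so the system shifts toward the side with more dissolved moles — to the right.
The individual effects push in opposite directions; without quantitative information the net direction cannot be determined.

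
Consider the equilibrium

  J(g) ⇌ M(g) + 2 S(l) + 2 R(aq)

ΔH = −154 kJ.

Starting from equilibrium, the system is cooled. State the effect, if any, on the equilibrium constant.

K depends on temperature via the van 't Hoff relation. The forward reaction is exothermic, so lowering T increases K.

increases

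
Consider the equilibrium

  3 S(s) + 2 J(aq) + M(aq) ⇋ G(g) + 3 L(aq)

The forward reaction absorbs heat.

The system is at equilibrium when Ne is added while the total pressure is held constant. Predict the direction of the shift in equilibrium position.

Adding inert gas at constant total pressure expands the volume and lowers every reacting partial pressure. With Δn_gas = 1 − 0 = +1, Q moves away from K toward the side with fewer gas moles, so the system shifts toward the side with more gas moles — to the right.

right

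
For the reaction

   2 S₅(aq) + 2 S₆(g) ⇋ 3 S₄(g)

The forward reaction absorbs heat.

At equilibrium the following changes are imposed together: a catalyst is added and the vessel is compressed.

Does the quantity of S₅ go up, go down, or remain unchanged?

A catalyst speeds both forward and reverse rates equally; it changes neither Q nor K — no shift from this change.
Gas moles: reactants 2, products 3 (Δn_gas = +1). Compression shifts the system toward the side with fewer moles of gas — to the left.
The net shift is to the left. S₅ is a reactant, so its amount increases.

increases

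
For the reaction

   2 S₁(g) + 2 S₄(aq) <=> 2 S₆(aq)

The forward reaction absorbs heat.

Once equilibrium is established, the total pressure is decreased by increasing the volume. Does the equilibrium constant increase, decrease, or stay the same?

The equilibrium constant depends only on temperature. This perturbation may move the position of equilibrium, but since T is unchanged, K itself is unchanged.

unchanged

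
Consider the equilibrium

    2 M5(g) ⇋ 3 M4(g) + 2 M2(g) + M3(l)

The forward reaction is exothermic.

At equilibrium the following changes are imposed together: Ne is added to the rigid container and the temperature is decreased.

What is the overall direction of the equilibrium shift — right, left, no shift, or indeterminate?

At constant volume, adding an inert gas leaves every reacting species' partial pressure unchanged, so Q is unchanged — no shift from this change.
The forward reaction is exothermic. Lowering T favours the exothermic direction — shift to the right.
Only the nonzero effect(s) matter; the net shift is to the right.

right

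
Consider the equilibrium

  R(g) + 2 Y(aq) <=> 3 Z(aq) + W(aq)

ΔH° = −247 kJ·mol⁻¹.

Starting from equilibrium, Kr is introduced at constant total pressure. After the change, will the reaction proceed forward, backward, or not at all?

Adding inert gas at constant total pressure expands the volume and lowers every reacting partial pressure. With Δn_gas = 0 − 1 = -1, Q moves away from K toward the side with fewer gas moles, so the system shifts toward the side with more gas moles — to the left.

left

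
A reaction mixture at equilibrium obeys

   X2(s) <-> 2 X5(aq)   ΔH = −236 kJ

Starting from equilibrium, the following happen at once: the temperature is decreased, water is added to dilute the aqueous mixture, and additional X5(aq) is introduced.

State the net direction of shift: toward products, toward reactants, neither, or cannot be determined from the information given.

The forward reaction is exothermic. Lowering T favours the exothermic direction — shift to the right.
Dilution lowers every aqueous concentration by the same factor. Δn_aq = 2 − 0 = +2, so the system shifts toward the side with more dissolved moles — to the right.
Adding X5 (aq), a product, drives the reaction to the left.
The individual effects push in opposite directions; without quantitative information the net direction cannot be determined.

cannot be determined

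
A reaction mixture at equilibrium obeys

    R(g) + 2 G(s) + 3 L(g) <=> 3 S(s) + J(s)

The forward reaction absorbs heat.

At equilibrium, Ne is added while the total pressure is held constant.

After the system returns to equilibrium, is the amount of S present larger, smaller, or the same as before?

decreases

Adding inert gas at constant total pressure expands the volume and lowers every reacting partial pressure. With Δn_gas = 0 − 4 = -4, Q moves away from K toward the side with fewer gas moles, so the system shifts toward the side with more gas moles — to the left.
The net shift is to the left. S is a product, so its amount decreases.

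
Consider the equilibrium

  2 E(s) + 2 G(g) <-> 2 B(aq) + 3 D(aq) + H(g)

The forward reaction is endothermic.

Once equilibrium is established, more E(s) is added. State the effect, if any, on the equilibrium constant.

The equilibrium constant depends only on temperature. This perturbation changes neither the position of equilibrium nor K.

unchanged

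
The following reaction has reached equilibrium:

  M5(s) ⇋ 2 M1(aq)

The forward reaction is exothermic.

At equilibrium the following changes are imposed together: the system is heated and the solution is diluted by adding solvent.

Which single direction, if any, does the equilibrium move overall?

The forward reaction is exothermic. Raising T favours the endothermic direction — shift to the left.
Dilution lowers every aqueous concentration by the same factor. Δn_aq = 2 − 0 = +2, so the system shifts toward the side with more dissolved moles — to the right.
The individual effects push in opposite directions; without quantitative information the net direction cannot be determined.

cannot be determined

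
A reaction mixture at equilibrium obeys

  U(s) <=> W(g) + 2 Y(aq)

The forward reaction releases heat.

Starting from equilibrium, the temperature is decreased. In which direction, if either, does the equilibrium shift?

The forward reaction is exothermic. Lowering T favours the exothermic direction — shift to the right.

right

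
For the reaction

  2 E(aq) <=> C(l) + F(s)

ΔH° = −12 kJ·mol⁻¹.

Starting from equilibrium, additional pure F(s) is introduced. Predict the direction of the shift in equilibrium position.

F is a pure solid; its activity is 1 regardless of amount, so Q is unaffected — no shift from this change.

no shift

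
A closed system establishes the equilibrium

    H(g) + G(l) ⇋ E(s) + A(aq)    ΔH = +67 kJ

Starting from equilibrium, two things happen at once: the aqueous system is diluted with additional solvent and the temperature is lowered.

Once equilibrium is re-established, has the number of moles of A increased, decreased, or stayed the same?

cannot be determined

Dilution lowers every aqueous concentration by the same factor. Δn_aq = 1 − 0 = +1, so the system shifts toward the side with more dissolved moles — to the right.
The forward reaction is endothermic. Lowering T favours the exothermic direction — shift to the left.
The two effects oppose each other, so the net shift — and hence the change in A — cannot be determined from the given information.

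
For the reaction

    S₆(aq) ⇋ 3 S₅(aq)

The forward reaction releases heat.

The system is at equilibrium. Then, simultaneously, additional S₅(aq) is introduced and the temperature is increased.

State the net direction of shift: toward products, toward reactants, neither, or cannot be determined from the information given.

Adding S₅ (aq), a product, drives the reaction to the left.
The forward reaction is exothermic. Raising T favours the endothermic direction — shift to the left.
All effects act in the same direction — net shift to the left.

left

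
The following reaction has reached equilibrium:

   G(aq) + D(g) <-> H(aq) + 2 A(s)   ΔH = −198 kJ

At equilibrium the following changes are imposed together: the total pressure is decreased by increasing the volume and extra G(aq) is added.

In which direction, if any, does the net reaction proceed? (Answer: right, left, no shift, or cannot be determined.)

Gas moles: reactants 1, products 0 (Δn_gas = -1). Expansion shifts the system toward the side with more moles of gas — to the left.
Adding G (aq), a reactant, drives the reaction to the right.
The individual effects push in opposite directions; without quantitative information the net direction cannot be determined.

cannot be determined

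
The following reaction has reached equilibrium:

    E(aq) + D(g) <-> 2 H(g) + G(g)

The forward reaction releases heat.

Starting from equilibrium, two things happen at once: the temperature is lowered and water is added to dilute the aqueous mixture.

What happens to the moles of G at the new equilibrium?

The forward reaction is exothermic. Lowering T favours the exothermic direction — shift to the right.
Dilution lowers every aqueous concentration by the same factor. Δn_aq = 0 − 1 = -1, so the system shifts toward the side with more dissolved moles — to the left.
The two effects oppose each other, so the net shift — and hence the change in G — cannot be determined from the given information.

cannot be determined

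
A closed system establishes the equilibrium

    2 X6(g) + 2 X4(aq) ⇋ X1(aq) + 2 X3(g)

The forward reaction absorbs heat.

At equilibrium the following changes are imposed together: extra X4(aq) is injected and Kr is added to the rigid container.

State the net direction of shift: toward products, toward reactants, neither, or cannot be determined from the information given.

right

Adding X4 (aq), a reactant, drives the reaction to the right.
At constant volume, adding an inert gas leaves every reacting species' partial pressure unchanged, so Q is unchanged — no shift from this change.
Only the nonzero effect(s) matter; the net shift is to the right.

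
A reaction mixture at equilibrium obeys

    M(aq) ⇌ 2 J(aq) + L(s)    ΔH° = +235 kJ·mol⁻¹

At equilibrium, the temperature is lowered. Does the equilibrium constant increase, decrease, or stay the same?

K depends on temperature via the van 't Hoff relation. The forward reaction is endothermic, so lowering T decreases K.

decreases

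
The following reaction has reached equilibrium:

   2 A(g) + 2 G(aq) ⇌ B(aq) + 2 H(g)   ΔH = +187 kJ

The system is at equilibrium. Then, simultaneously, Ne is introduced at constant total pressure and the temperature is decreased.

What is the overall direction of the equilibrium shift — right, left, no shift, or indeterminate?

Adding inert gas at constant total pressure expands the volume, scaling every reacting partial pressure by the same factor. Δn_gas = 2 − 2 = 0, so Q is unchanged — no shift.
The forward reaction is endothermic. Lowering T favours the exothermic direction — shift to the left.
Only the nonzero effect(s) matter; the net shift is to the left.

left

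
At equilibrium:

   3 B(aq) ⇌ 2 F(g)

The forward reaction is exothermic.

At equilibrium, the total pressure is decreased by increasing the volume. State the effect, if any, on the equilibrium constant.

unchanged

The equilibrium constant depends only on temperature. This perturbation may move the position of equilibrium, but since T is unchanged, K itself is unchanged.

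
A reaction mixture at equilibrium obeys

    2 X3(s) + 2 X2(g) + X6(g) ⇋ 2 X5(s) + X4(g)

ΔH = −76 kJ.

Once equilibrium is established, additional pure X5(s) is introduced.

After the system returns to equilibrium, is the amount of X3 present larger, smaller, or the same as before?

unchanged

X5 is a pure solid; its activity is 1 regardless of amount, so Q is unaffected — no shift from this change.
No net shift occurs, so the amount of X3 is unchanged.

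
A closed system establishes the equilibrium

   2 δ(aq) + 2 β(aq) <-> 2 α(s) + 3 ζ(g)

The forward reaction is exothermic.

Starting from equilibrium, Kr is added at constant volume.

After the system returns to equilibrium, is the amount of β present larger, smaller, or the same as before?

unchanged

At constant volume, adding an inert gas leaves every reacting species' partial pressure unchanged, so Q is unchanged — no shift from this change.
No net shift occurs, so the amount of β is unchanged.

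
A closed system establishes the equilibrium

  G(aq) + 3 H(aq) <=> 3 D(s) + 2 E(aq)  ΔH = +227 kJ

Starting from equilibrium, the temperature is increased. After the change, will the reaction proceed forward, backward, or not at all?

right

The forward reaction is endothermic. Raising T favours the endothermic direction — shift to the right.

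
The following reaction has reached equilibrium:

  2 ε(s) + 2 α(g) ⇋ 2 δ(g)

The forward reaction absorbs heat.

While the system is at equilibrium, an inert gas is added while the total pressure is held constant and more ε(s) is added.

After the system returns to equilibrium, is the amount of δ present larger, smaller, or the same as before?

unchanged

Adding inert gas at constant total pressure expands the volume, scaling every reacting partial pressure by the same factor. Δn_gas = 2 − 2 = 0, so Q is unchanged — no shift.
ε is a pure solid; its activity is 1 regardless of amount, so Q is unaffected — no shift from this change.
No net shift occurs, so the amount of δ is unchanged.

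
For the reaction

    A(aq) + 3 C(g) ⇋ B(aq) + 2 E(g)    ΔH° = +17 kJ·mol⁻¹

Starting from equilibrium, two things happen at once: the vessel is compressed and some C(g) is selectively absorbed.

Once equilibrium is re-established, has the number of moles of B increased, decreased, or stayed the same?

Gas moles: reactants 3, products 2 (Δn_gas = -1). Compression shifts the system toward the side with fewer moles of gas — to the right.
Removing C (g), a reactant, drives the reaction to the left.
The two effects oppose each other, so the net shift — and hence the change in B — cannot be determined from the given information.

cannot be determined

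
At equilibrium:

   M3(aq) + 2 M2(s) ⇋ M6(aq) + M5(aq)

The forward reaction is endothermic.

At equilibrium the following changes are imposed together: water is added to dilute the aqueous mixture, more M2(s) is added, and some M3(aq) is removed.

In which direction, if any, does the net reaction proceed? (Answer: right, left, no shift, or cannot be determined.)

cannot be determined

Dilution lowers every aqueous concentration by the same factor. Δn_aq = 2 − 1 = +1, so the system shifts toward the side with more dissolved moles — to the right.
M2 is a pure solid; its activity is 1 regardless of amount, so Q is unaffected — no shift from this change.
Removing M3 (aq), a reactant, drives the reaction to the left.
The individual effects push in opposite directions; without quantitative information the net direction cannot be determined.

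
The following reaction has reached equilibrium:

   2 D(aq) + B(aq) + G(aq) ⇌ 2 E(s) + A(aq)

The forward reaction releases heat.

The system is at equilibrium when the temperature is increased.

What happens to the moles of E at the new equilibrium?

The forward reaction is exothermic. Raising T favours the endothermic direction — shift to the left.
The net shift is to the left. E is a product, so its amount decreases.

decreases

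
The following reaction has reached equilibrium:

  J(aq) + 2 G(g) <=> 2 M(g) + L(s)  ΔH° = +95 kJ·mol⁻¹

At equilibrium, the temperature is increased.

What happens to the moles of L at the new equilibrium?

increases

The forward reaction is endothermic. Raising T favours the endothermic direction — shift to the right.
The net shift is to the right. L is a product, so its amount increases.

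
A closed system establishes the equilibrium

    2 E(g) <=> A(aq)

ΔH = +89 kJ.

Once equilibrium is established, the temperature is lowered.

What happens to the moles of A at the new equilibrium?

The forward reaction is endothermic. Lowering T favours the exothermic direction — shift to the left.
The net shift is to the left. A is a product, so its amount decreases.

decreases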